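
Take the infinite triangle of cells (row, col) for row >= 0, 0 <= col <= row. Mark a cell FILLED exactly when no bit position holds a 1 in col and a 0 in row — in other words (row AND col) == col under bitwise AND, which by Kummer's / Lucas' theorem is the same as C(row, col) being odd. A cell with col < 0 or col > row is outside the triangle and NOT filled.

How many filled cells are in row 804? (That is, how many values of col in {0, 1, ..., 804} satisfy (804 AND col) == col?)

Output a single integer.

804 in binary = 1100100100
popcount(804) = number of 1-bits in 1100100100 = 4
A col c satisfies (804 AND c) == c iff every set bit of c is also set in 804; each of the 4 set bits of 804 can independently be on or off in c.
count = 2^4 = 16

Answer: 16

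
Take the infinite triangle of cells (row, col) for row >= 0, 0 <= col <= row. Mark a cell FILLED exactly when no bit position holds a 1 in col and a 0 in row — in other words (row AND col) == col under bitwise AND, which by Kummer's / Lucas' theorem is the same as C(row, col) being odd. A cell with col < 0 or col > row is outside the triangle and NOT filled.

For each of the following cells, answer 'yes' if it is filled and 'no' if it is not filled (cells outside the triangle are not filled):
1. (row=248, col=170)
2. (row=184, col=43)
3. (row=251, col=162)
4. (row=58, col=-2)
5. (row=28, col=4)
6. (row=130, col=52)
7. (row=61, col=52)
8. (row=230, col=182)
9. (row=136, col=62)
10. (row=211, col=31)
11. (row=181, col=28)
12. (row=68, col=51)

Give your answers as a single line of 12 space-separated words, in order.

Answer: no no yes no yes no yes no no no no no

Derivation:
(248,170): row=0b11111000, col=0b10101010, row AND col = 0b10101000 = 168; 168 != 170 -> empty
(184,43): row=0b10111000, col=0b101011, row AND col = 0b101000 = 40; 40 != 43 -> empty
(251,162): row=0b11111011, col=0b10100010, row AND col = 0b10100010 = 162; 162 == 162 -> filled
(58,-2): col outside [0, 58] -> not filled
(28,4): row=0b11100, col=0b100, row AND col = 0b100 = 4; 4 == 4 -> filled
(130,52): row=0b10000010, col=0b110100, row AND col = 0b0 = 0; 0 != 52 -> empty
(61,52): row=0b111101, col=0b110100, row AND col = 0b110100 = 52; 52 == 52 -> filled
(230,182): row=0b11100110, col=0b10110110, row AND col = 0b10100110 = 166; 166 != 182 -> empty
(136,62): row=0b10001000, col=0b111110, row AND col = 0b1000 = 8; 8 != 62 -> empty
(211,31): row=0b11010011, col=0b11111, row AND col = 0b10011 = 19; 19 != 31 -> empty
(181,28): row=0b10110101, col=0b11100, row AND col = 0b10100 = 20; 20 != 28 -> empty
(68,51): row=0b1000100, col=0b110011, row AND col = 0b0 = 0; 0 != 51 -> empty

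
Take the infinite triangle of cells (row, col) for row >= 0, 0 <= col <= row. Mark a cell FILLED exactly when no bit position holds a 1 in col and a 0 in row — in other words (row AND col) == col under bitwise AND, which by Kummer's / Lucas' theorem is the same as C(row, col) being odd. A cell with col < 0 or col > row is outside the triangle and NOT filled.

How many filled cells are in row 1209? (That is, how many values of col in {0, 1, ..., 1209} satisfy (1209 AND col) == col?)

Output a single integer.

Answer: 64

Derivation:
1209 in binary = 10010111001
popcount(1209) = number of 1-bits in 10010111001 = 6
A col c satisfies (1209 AND c) == c iff every set bit of c is also set in 1209; each of the 6 set bits of 1209 can independently be on or off in c.
count = 2^6 = 64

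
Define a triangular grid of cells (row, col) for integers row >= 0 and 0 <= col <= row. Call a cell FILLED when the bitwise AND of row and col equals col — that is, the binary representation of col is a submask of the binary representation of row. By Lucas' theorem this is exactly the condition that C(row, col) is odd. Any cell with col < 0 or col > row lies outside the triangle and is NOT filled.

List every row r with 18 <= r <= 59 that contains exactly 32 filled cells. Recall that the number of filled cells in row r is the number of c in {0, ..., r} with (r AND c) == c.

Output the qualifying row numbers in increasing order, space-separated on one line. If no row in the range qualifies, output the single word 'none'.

Row r has 2^popcount(r) filled cells, so we need popcount(r) = log2(32) = 5.
Scan r = 18..59 and keep those with exactly 5 one-bits:
r=18=10010 popcount=2 -> skip
r=19=10011 popcount=3 -> skip
r=20=10100 popcount=2 -> skip
r=21=10101 popcount=3 -> skip
r=22=10110 popcount=3 -> skip
r=23=10111 popcount=4 -> skip
r=24=11000 popcount=2 -> skip
r=25=11001 popcount=3 -> skip
r=26=11010 popcount=3 -> skip
r=27=11011 popcount=4 -> skip
r=28=11100 popcount=3 -> skip
r=29=11101 popcount=4 -> skip
r=30=11110 popcount=4 -> skip
r=31=11111 popcount=5 -> KEEP
r=32=100000 popcount=1 -> skip
r=33=100001 popcount=2 -> skip
r=34=100010 popcount=2 -> skip
r=35=100011 popcount=3 -> skip
r=36=100100 popcount=2 -> skip
r=37=100101 popcount=3 -> skip
r=38=100110 popcount=3 -> skip
r=39=100111 popcount=4 -> skip
r=40=101000 popcount=2 -> skip
r=41=101001 popcount=3 -> skip
r=42=101010 popcount=3 -> skip
r=43=101011 popcount=4 -> skip
r=44=101100 popcount=3 -> skip
r=45=101101 popcount=4 -> skip
r=46=101110 popcount=4 -> skip
r=47=101111 popcount=5 -> KEEP
r=48=110000 popcount=2 -> skip
r=49=110001 popcount=3 -> skip
r=50=110010 popcount=3 -> skip
r=51=110011 popcount=4 -> skip
r=52=110100 popcount=3 -> skip
r=53=110101 popcount=4 -> skip
r=54=110110 popcount=4 -> skip
r=55=110111 popcount=5 -> KEEP
r=56=111000 popcount=3 -> skip
r=57=111001 popcount=4 -> skip
r=58=111010 popcount=4 -> skip
r=59=111011 popcount=5 -> KEEP
Kept rows: 31 47 55 59

Answer: 31 47 55 59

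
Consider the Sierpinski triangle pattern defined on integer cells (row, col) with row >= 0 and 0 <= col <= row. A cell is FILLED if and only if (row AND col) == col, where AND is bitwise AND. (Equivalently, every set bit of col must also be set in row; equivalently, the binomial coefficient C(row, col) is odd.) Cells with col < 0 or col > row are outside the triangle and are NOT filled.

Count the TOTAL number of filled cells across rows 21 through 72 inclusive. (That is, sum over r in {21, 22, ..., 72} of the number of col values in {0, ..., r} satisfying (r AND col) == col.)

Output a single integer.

r21=10101 pc3: +8 =8
r22=10110 pc3: +8 =16
r23=10111 pc4: +16 =32
r24=11000 pc2: +4 =36
r25=11001 pc3: +8 =44
r26=11010 pc3: +8 =52
r27=11011 pc4: +16 =68
r28=11100 pc3: +8 =76
r29=11101 pc4: +16 =92
r30=11110 pc4: +16 =108
r31=11111 pc5: +32 =140
r32=100000 pc1: +2 =142
r33=100001 pc2: +4 =146
r34=100010 pc2: +4 =150
r35=100011 pc3: +8 =158
r36=100100 pc2: +4 =162
r37=100101 pc3: +8 =170
r38=100110 pc3: +8 =178
r39=100111 pc4: +16 =194
r40=101000 pc2: +4 =198
r41=101001 pc3: +8 =206
r42=101010 pc3: +8 =214
r43=101011 pc4: +16 =230
r44=101100 pc3: +8 =238
r45=101101 pc4: +16 =254
r46=101110 pc4: +16 =270
r47=101111 pc5: +32 =302
r48=110000 pc2: +4 =306
r49=110001 pc3: +8 =314
r50=110010 pc3: +8 =322
r51=110011 pc4: +16 =338
r52=110100 pc3: +8 =346
r53=110101 pc4: +16 =362
r54=110110 pc4: +16 =378
r55=110111 pc5: +32 =410
r56=111000 pc3: +8 =418
r57=111001 pc4: +16 =434
r58=111010 pc4: +16 =450
r59=111011 pc5: +32 =482
r60=111100 pc4: +16 =498
r61=111101 pc5: +32 =530
r62=111110 pc5: +32 =562
r63=111111 pc6: +64 =626
r64=1000000 pc1: +2 =628
r65=1000001 pc2: +4 =632
r66=1000010 pc2: +4 =636
r67=1000011 pc3: +8 =644
r68=1000100 pc2: +4 =648
r69=1000101 pc3: +8 =656
r70=1000110 pc3: +8 =664
r71=1000111 pc4: +16 =680
r72=1001000 pc2: +4 =684

Answer: 684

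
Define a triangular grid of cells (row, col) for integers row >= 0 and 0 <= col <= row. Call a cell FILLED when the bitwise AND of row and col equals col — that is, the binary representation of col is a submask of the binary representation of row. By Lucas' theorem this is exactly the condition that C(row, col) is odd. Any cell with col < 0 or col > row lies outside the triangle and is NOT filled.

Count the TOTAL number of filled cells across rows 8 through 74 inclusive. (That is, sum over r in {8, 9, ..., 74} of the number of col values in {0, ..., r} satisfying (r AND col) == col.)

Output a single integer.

Answer: 776

Derivation:
r8=1000 pc1: +2 =2
r9=1001 pc2: +4 =6
r10=1010 pc2: +4 =10
r11=1011 pc3: +8 =18
r12=1100 pc2: +4 =22
r13=1101 pc3: +8 =30
r14=1110 pc3: +8 =38
r15=1111 pc4: +16 =54
r16=10000 pc1: +2 =56
r17=10001 pc2: +4 =60
r18=10010 pc2: +4 =64
r19=10011 pc3: +8 =72
r20=10100 pc2: +4 =76
r21=10101 pc3: +8 =84
r22=10110 pc3: +8 =92
r23=10111 pc4: +16 =108
r24=11000 pc2: +4 =112
r25=11001 pc3: +8 =120
r26=11010 pc3: +8 =128
r27=11011 pc4: +16 =144
r28=11100 pc3: +8 =152
r29=11101 pc4: +16 =168
r30=11110 pc4: +16 =184
r31=11111 pc5: +32 =216
r32=100000 pc1: +2 =218
r33=100001 pc2: +4 =222
r34=100010 pc2: +4 =226
r35=100011 pc3: +8 =234
r36=100100 pc2: +4 =238
r37=100101 pc3: +8 =246
r38=100110 pc3: +8 =254
r39=100111 pc4: +16 =270
r40=101000 pc2: +4 =274
r41=101001 pc3: +8 =282
r42=101010 pc3: +8 =290
r43=101011 pc4: +16 =306
r44=101100 pc3: +8 =314
r45=101101 pc4: +16 =330
r46=101110 pc4: +16 =346
r47=101111 pc5: +32 =378
r48=110000 pc2: +4 =382
r49=110001 pc3: +8 =390
r50=110010 pc3: +8 =398
r51=110011 pc4: +16 =414
r52=110100 pc3: +8 =422
r53=110101 pc4: +16 =438
r54=110110 pc4: +16 =454
r55=110111 pc5: +32 =486
r56=111000 pc3: +8 =494
r57=111001 pc4: +16 =510
r58=111010 pc4: +16 =526
r59=111011 pc5: +32 =558
r60=111100 pc4: +16 =574
r61=111101 pc5: +32 =606
r62=111110 pc5: +32 =638
r63=111111 pc6: +64 =702
r64=1000000 pc1: +2 =704
r65=1000001 pc2: +4 =708
r66=1000010 pc2: +4 =712
r67=1000011 pc3: +8 =720
r68=1000100 pc2: +4 =724
r69=1000101 pc3: +8 =732
r70=1000110 pc3: +8 =740
r71=1000111 pc4: +16 =756
r72=1001000 pc2: +4 =760
r73=1001001 pc3: +8 =768
r74=1001010 pc3: +8 =776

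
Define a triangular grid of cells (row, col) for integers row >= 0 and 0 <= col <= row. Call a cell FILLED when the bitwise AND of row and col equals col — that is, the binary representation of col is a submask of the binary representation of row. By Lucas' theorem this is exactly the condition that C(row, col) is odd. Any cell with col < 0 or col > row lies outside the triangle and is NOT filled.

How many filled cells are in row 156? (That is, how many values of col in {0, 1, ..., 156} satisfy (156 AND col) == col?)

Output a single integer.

156 in binary = 10011100
popcount(156) = number of 1-bits in 10011100 = 4
A col c satisfies (156 AND c) == c iff every set bit of c is also set in 156; each of the 4 set bits of 156 can independently be on or off in c.
count = 2^4 = 16

Answer: 16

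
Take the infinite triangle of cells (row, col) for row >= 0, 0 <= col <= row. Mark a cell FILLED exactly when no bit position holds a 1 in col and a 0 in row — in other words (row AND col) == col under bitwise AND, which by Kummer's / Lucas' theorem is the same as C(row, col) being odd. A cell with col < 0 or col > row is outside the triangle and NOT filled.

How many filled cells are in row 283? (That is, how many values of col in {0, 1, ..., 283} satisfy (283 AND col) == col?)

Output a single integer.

Answer: 32

Derivation:
283 in binary = 100011011
popcount(283) = number of 1-bits in 100011011 = 5
A col c satisfies (283 AND c) == c iff every set bit of c is also set in 283; each of the 5 set bits of 283 can independently be on or off in c.
count = 2^5 = 32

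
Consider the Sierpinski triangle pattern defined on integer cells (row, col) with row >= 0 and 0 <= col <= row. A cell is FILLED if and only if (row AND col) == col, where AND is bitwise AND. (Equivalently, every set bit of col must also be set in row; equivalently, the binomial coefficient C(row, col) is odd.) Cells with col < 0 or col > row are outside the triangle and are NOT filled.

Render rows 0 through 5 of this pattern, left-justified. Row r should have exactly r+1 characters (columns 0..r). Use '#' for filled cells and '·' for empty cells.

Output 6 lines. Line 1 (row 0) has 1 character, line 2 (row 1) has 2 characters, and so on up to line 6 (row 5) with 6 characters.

r0=0: #
r1=1: ##
r2=10: #·#
r3=11: ####
r4=100: #···#
r5=101: ##··##

Answer: #
##
#·#
####
#···#
##··##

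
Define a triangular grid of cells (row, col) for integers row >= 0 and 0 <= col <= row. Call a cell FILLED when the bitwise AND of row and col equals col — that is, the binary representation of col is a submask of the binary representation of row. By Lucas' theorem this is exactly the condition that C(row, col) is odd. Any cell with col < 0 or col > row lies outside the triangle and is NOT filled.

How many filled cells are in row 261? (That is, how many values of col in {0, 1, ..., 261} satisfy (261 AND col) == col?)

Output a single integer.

Answer: 8

Derivation:
261 in binary = 100000101
popcount(261) = number of 1-bits in 100000101 = 3
A col c satisfies (261 AND c) == c iff every set bit of c is also set in 261; each of the 3 set bits of 261 can independently be on or off in c.
count = 2^3 = 8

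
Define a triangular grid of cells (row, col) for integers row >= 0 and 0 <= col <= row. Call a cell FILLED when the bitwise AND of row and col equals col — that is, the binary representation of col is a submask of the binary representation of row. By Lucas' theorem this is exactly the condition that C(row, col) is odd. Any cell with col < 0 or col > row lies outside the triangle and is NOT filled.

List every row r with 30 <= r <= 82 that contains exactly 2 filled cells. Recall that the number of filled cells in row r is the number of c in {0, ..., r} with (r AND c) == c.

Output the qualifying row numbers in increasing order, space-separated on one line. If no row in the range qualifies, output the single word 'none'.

Row r has 2^popcount(r) filled cells, so we need popcount(r) = log2(2) = 1.
Scan r = 30..82 and keep those with exactly 1 one-bits:
r=30=11110 popcount=4 -> skip
r=31=11111 popcount=5 -> skip
r=32=100000 popcount=1 -> KEEP
r=33=100001 popcount=2 -> skip
r=34=100010 popcount=2 -> skip
r=35=100011 popcount=3 -> skip
r=36=100100 popcount=2 -> skip
r=37=100101 popcount=3 -> skip
r=38=100110 popcount=3 -> skip
r=39=100111 popcount=4 -> skip
r=40=101000 popcount=2 -> skip
r=41=101001 popcount=3 -> skip
r=42=101010 popcount=3 -> skip
r=43=101011 popcount=4 -> skip
r=44=101100 popcount=3 -> skip
r=45=101101 popcount=4 -> skip
r=46=101110 popcount=4 -> skip
r=47=101111 popcount=5 -> skip
r=48=110000 popcount=2 -> skip
r=49=110001 popcount=3 -> skip
r=50=110010 popcount=3 -> skip
r=51=110011 popcount=4 -> skip
r=52=110100 popcount=3 -> skip
r=53=110101 popcount=4 -> skip
r=54=110110 popcount=4 -> skip
r=55=110111 popcount=5 -> skip
r=56=111000 popcount=3 -> skip
r=57=111001 popcount=4 -> skip
r=58=111010 popcount=4 -> skip
r=59=111011 popcount=5 -> skip
r=60=111100 popcount=4 -> skip
r=61=111101 popcount=5 -> skip
r=62=111110 popcount=5 -> skip
r=63=111111 popcount=6 -> skip
r=64=1000000 popcount=1 -> KEEP
r=65=1000001 popcount=2 -> skip
r=66=1000010 popcount=2 -> skip
r=67=1000011 popcount=3 -> skip
r=68=1000100 popcount=2 -> skip
r=69=1000101 popcount=3 -> skip
r=70=1000110 popcount=3 -> skip
r=71=1000111 popcount=4 -> skip
r=72=1001000 popcount=2 -> skip
r=73=1001001 popcount=3 -> skip
r=74=1001010 popcount=3 -> skip
r=75=1001011 popcount=4 -> skip
r=76=1001100 popcount=3 -> skip
r=77=1001101 popcount=4 -> skip
r=78=1001110 popcount=4 -> skip
r=79=1001111 popcount=5 -> skip
r=80=1010000 popcount=2 -> skip
r=81=1010001 popcount=3 -> skip
r=82=1010010 popcount=3 -> skip
Kept rows: 32 64

Answer: 32 64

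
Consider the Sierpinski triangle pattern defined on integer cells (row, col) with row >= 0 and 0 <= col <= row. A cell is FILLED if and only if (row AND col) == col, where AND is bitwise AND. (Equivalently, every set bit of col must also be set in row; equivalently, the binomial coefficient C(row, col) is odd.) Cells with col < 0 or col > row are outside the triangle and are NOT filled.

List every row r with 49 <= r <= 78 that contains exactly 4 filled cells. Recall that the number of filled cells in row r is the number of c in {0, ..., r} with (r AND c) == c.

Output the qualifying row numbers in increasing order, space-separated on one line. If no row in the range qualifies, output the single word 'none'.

Row r has 2^popcount(r) filled cells, so we need popcount(r) = log2(4) = 2.
Scan r = 49..78 and keep those with exactly 2 one-bits:
r=49=110001 popcount=3 -> skip
r=50=110010 popcount=3 -> skip
r=51=110011 popcount=4 -> skip
r=52=110100 popcount=3 -> skip
r=53=110101 popcount=4 -> skip
r=54=110110 popcount=4 -> skip
r=55=110111 popcount=5 -> skip
r=56=111000 popcount=3 -> skip
r=57=111001 popcount=4 -> skip
r=58=111010 popcount=4 -> skip
r=59=111011 popcount=5 -> skip
r=60=111100 popcount=4 -> skip
r=61=111101 popcount=5 -> skip
r=62=111110 popcount=5 -> skip
r=63=111111 popcount=6 -> skip
r=64=1000000 popcount=1 -> skip
r=65=1000001 popcount=2 -> KEEP
r=66=1000010 popcount=2 -> KEEP
r=67=1000011 popcount=3 -> skip
r=68=1000100 popcount=2 -> KEEP
r=69=1000101 popcount=3 -> skip
r=70=1000110 popcount=3 -> skip
r=71=1000111 popcount=4 -> skip
r=72=1001000 popcount=2 -> KEEP
r=73=1001001 popcount=3 -> skip
r=74=1001010 popcount=3 -> skip
r=75=1001011 popcount=4 -> skip
r=76=1001100 popcount=3 -> skip
r=77=1001101 popcount=4 -> skip
r=78=1001110 popcount=4 -> skip
Kept rows: 65 66 68 72

Answer: 65 66 68 72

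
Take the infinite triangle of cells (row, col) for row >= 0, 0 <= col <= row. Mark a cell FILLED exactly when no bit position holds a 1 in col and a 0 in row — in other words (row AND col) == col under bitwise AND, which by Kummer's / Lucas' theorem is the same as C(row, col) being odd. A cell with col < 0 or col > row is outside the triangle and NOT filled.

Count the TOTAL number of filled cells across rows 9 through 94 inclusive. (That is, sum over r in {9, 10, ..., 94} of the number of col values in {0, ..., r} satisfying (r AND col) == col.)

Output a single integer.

r9=1001 pc2: +4 =4
r10=1010 pc2: +4 =8
r11=1011 pc3: +8 =16
r12=1100 pc2: +4 =20
r13=1101 pc3: +8 =28
r14=1110 pc3: +8 =36
r15=1111 pc4: +16 =52
r16=10000 pc1: +2 =54
r17=10001 pc2: +4 =58
r18=10010 pc2: +4 =62
r19=10011 pc3: +8 =70
r20=10100 pc2: +4 =74
r21=10101 pc3: +8 =82
r22=10110 pc3: +8 =90
r23=10111 pc4: +16 =106
r24=11000 pc2: +4 =110
r25=11001 pc3: +8 =118
r26=11010 pc3: +8 =126
r27=11011 pc4: +16 =142
r28=11100 pc3: +8 =150
r29=11101 pc4: +16 =166
r30=11110 pc4: +16 =182
r31=11111 pc5: +32 =214
r32=100000 pc1: +2 =216
r33=100001 pc2: +4 =220
r34=100010 pc2: +4 =224
r35=100011 pc3: +8 =232
r36=100100 pc2: +4 =236
r37=100101 pc3: +8 =244
r38=100110 pc3: +8 =252
r39=100111 pc4: +16 =268
r40=101000 pc2: +4 =272
r41=101001 pc3: +8 =280
r42=101010 pc3: +8 =288
r43=101011 pc4: +16 =304
r44=101100 pc3: +8 =312
r45=101101 pc4: +16 =328
r46=101110 pc4: +16 =344
r47=101111 pc5: +32 =376
r48=110000 pc2: +4 =380
r49=110001 pc3: +8 =388
r50=110010 pc3: +8 =396
r51=110011 pc4: +16 =412
r52=110100 pc3: +8 =420
r53=110101 pc4: +16 =436
r54=110110 pc4: +16 =452
r55=110111 pc5: +32 =484
r56=111000 pc3: +8 =492
r57=111001 pc4: +16 =508
r58=111010 pc4: +16 =524
r59=111011 pc5: +32 =556
r60=111100 pc4: +16 =572
r61=111101 pc5: +32 =604
r62=111110 pc5: +32 =636
r63=111111 pc6: +64 =700
r64=1000000 pc1: +2 =702
r65=1000001 pc2: +4 =706
r66=1000010 pc2: +4 =710
r67=1000011 pc3: +8 =718
r68=1000100 pc2: +4 =722
r69=1000101 pc3: +8 =730
r70=1000110 pc3: +8 =738
r71=1000111 pc4: +16 =754
r72=1001000 pc2: +4 =758
r73=1001001 pc3: +8 =766
r74=1001010 pc3: +8 =774
r75=1001011 pc4: +16 =790
r76=1001100 pc3: +8 =798
r77=1001101 pc4: +16 =814
r78=1001110 pc4: +16 =830
r79=1001111 pc5: +32 =862
r80=1010000 pc2: +4 =866
r81=1010001 pc3: +8 =874
r82=1010010 pc3: +8 =882
r83=1010011 pc4: +16 =898
r84=1010100 pc3: +8 =906
r85=1010101 pc4: +16 =922
r86=1010110 pc4: +16 =938
r87=1010111 pc5: +32 =970
r88=1011000 pc3: +8 =978
r89=1011001 pc4: +16 =994
r90=1011010 pc4: +16 =1010
r91=1011011 pc5: +32 =1042
r92=1011100 pc4: +16 =1058
r93=1011101 pc5: +32 =1090
r94=1011110 pc5: +32 =1122

Answer: 1122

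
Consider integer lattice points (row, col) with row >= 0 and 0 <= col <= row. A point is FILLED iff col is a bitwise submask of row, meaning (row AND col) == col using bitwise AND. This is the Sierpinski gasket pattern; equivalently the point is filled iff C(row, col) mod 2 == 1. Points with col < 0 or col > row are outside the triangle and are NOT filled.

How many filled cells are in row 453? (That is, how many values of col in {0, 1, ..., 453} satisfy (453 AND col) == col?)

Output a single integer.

453 in binary = 111000101
popcount(453) = number of 1-bits in 111000101 = 5
A col c satisfies (453 AND c) == c iff every set bit of c is also set in 453; each of the 5 set bits of 453 can independently be on or off in c.
count = 2^5 = 32

Answer: 32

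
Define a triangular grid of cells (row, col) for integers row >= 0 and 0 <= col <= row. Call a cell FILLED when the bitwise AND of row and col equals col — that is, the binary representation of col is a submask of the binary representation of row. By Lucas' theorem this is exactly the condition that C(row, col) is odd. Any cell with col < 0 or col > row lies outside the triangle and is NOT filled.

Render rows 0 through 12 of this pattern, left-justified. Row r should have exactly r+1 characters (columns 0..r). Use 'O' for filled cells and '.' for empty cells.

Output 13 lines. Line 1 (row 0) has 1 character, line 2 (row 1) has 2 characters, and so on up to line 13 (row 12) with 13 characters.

r0=0: O
r1=1: OO
r2=10: O.O
r3=11: OOOO
r4=100: O...O
r5=101: OO..OO
r6=110: O.O.O.O
r7=111: OOOOOOOO
r8=1000: O.......O
r9=1001: OO......OO
r10=1010: O.O.....O.O
r11=1011: OOOO....OOOO
r12=1100: O...O...O...O

Answer: O
OO
O.O
OOOO
O...O
OO..OO
O.O.O.O
OOOOOOOO
O.......O
OO......OO
O.O.....O.O
OOOO....OOOO
O...O...O...O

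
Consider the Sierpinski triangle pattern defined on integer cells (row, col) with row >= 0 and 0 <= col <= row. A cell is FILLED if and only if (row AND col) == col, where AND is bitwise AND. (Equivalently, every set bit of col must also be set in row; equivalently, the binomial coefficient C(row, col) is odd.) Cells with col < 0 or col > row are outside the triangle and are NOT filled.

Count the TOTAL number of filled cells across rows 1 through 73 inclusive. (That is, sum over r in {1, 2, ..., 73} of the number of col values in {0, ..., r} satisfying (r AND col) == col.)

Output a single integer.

Answer: 794

Derivation:
r1=1 pc1: +2 =2
r2=10 pc1: +2 =4
r3=11 pc2: +4 =8
r4=100 pc1: +2 =10
r5=101 pc2: +4 =14
r6=110 pc2: +4 =18
r7=111 pc3: +8 =26
r8=1000 pc1: +2 =28
r9=1001 pc2: +4 =32
r10=1010 pc2: +4 =36
r11=1011 pc3: +8 =44
r12=1100 pc2: +4 =48
r13=1101 pc3: +8 =56
r14=1110 pc3: +8 =64
r15=1111 pc4: +16 =80
r16=10000 pc1: +2 =82
r17=10001 pc2: +4 =86
r18=10010 pc2: +4 =90
r19=10011 pc3: +8 =98
r20=10100 pc2: +4 =102
r21=10101 pc3: +8 =110
r22=10110 pc3: +8 =118
r23=10111 pc4: +16 =134
r24=11000 pc2: +4 =138
r25=11001 pc3: +8 =146
r26=11010 pc3: +8 =154
r27=11011 pc4: +16 =170
r28=11100 pc3: +8 =178
r29=11101 pc4: +16 =194
r30=11110 pc4: +16 =210
r31=11111 pc5: +32 =242
r32=100000 pc1: +2 =244
r33=100001 pc2: +4 =248
r34=100010 pc2: +4 =252
r35=100011 pc3: +8 =260
r36=100100 pc2: +4 =264
r37=100101 pc3: +8 =272
r38=100110 pc3: +8 =280
r39=100111 pc4: +16 =296
r40=101000 pc2: +4 =300
r41=101001 pc3: +8 =308
r42=101010 pc3: +8 =316
r43=101011 pc4: +16 =332
r44=101100 pc3: +8 =340
r45=101101 pc4: +16 =356
r46=101110 pc4: +16 =372
r47=101111 pc5: +32 =404
r48=110000 pc2: +4 =408
r49=110001 pc3: +8 =416
r50=110010 pc3: +8 =424
r51=110011 pc4: +16 =440
r52=110100 pc3: +8 =448
r53=110101 pc4: +16 =464
r54=110110 pc4: +16 =480
r55=110111 pc5: +32 =512
r56=111000 pc3: +8 =520
r57=111001 pc4: +16 =536
r58=111010 pc4: +16 =552
r59=111011 pc5: +32 =584
r60=111100 pc4: +16 =600
r61=111101 pc5: +32 =632
r62=111110 pc5: +32 =664
r63=111111 pc6: +64 =728
r64=1000000 pc1: +2 =730
r65=1000001 pc2: +4 =734
r66=1000010 pc2: +4 =738
r67=1000011 pc3: +8 =746
r68=1000100 pc2: +4 =750
r69=1000101 pc3: +8 =758
r70=1000110 pc3: +8 =766
r71=1000111 pc4: +16 =782
r72=1001000 pc2: +4 =786
r73=1001001 pc3: +8 =794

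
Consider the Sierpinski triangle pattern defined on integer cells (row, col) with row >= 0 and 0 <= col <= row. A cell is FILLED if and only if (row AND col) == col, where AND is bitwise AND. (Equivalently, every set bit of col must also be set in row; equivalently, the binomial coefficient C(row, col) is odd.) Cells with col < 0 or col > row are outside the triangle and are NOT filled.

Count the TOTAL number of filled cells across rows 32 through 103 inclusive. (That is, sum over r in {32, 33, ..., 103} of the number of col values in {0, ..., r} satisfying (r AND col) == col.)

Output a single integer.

Answer: 1080

Derivation:
r32=100000 pc1: +2 =2
r33=100001 pc2: +4 =6
r34=100010 pc2: +4 =10
r35=100011 pc3: +8 =18
r36=100100 pc2: +4 =22
r37=100101 pc3: +8 =30
r38=100110 pc3: +8 =38
r39=100111 pc4: +16 =54
r40=101000 pc2: +4 =58
r41=101001 pc3: +8 =66
r42=101010 pc3: +8 =74
r43=101011 pc4: +16 =90
r44=101100 pc3: +8 =98
r45=101101 pc4: +16 =114
r46=101110 pc4: +16 =130
r47=101111 pc5: +32 =162
r48=110000 pc2: +4 =166
r49=110001 pc3: +8 =174
r50=110010 pc3: +8 =182
r51=110011 pc4: +16 =198
r52=110100 pc3: +8 =206
r53=110101 pc4: +16 =222
r54=110110 pc4: +16 =238
r55=110111 pc5: +32 =270
r56=111000 pc3: +8 =278
r57=111001 pc4: +16 =294
r58=111010 pc4: +16 =310
r59=111011 pc5: +32 =342
r60=111100 pc4: +16 =358
r61=111101 pc5: +32 =390
r62=111110 pc5: +32 =422
r63=111111 pc6: +64 =486
r64=1000000 pc1: +2 =488
r65=1000001 pc2: +4 =492
r66=1000010 pc2: +4 =496
r67=1000011 pc3: +8 =504
r68=1000100 pc2: +4 =508
r69=1000101 pc3: +8 =516
r70=1000110 pc3: +8 =524
r71=1000111 pc4: +16 =540
r72=1001000 pc2: +4 =544
r73=1001001 pc3: +8 =552
r74=1001010 pc3: +8 =560
r75=1001011 pc4: +16 =576
r76=1001100 pc3: +8 =584
r77=1001101 pc4: +16 =600
r78=1001110 pc4: +16 =616
r79=1001111 pc5: +32 =648
r80=1010000 pc2: +4 =652
r81=1010001 pc3: +8 =660
r82=1010010 pc3: +8 =668
r83=1010011 pc4: +16 =684
r84=1010100 pc3: +8 =692
r85=1010101 pc4: +16 =708
r86=1010110 pc4: +16 =724
r87=1010111 pc5: +32 =756
r88=1011000 pc3: +8 =764
r89=1011001 pc4: +16 =780
r90=1011010 pc4: +16 =796
r91=1011011 pc5: +32 =828
r92=1011100 pc4: +16 =844
r93=1011101 pc5: +32 =876
r94=1011110 pc5: +32 =908
r95=1011111 pc6: +64 =972
r96=1100000 pc2: +4 =976
r97=1100001 pc3: +8 =984
r98=1100010 pc3: +8 =992
r99=1100011 pc4: +16 =1008
r100=1100100 pc3: +8 =1016
r101=1100101 pc4: +16 =1032
r102=1100110 pc4: +16 =1048
r103=1100111 pc5: +32 =1080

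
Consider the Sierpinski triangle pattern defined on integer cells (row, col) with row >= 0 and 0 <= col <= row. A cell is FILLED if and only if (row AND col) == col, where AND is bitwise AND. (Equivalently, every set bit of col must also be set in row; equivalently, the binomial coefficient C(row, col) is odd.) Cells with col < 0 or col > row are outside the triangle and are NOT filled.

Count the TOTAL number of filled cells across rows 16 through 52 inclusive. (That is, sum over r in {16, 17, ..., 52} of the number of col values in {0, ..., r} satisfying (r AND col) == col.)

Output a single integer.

r16=10000 pc1: +2 =2
r17=10001 pc2: +4 =6
r18=10010 pc2: +4 =10
r19=10011 pc3: +8 =18
r20=10100 pc2: +4 =22
r21=10101 pc3: +8 =30
r22=10110 pc3: +8 =38
r23=10111 pc4: +16 =54
r24=11000 pc2: +4 =58
r25=11001 pc3: +8 =66
r26=11010 pc3: +8 =74
r27=11011 pc4: +16 =90
r28=11100 pc3: +8 =98
r29=11101 pc4: +16 =114
r30=11110 pc4: +16 =130
r31=11111 pc5: +32 =162
r32=100000 pc1: +2 =164
r33=100001 pc2: +4 =168
r34=100010 pc2: +4 =172
r35=100011 pc3: +8 =180
r36=100100 pc2: +4 =184
r37=100101 pc3: +8 =192
r38=100110 pc3: +8 =200
r39=100111 pc4: +16 =216
r40=101000 pc2: +4 =220
r41=101001 pc3: +8 =228
r42=101010 pc3: +8 =236
r43=101011 pc4: +16 =252
r44=101100 pc3: +8 =260
r45=101101 pc4: +16 =276
r46=101110 pc4: +16 =292
r47=101111 pc5: +32 =324
r48=110000 pc2: +4 =328
r49=110001 pc3: +8 =336
r50=110010 pc3: +8 =344
r51=110011 pc4: +16 =360
r52=110100 pc3: +8 =368

Answer: 368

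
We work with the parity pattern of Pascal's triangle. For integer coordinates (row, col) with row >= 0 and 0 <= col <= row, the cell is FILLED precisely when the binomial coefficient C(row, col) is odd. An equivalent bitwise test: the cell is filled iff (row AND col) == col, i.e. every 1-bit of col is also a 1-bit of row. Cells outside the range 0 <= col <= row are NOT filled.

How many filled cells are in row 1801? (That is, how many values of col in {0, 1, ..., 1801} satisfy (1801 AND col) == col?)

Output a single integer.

1801 in binary = 11100001001
popcount(1801) = number of 1-bits in 11100001001 = 5
A col c satisfies (1801 AND c) == c iff every set bit of c is also set in 1801; each of the 5 set bits of 1801 can independently be on or off in c.
count = 2^5 = 32

Answer: 32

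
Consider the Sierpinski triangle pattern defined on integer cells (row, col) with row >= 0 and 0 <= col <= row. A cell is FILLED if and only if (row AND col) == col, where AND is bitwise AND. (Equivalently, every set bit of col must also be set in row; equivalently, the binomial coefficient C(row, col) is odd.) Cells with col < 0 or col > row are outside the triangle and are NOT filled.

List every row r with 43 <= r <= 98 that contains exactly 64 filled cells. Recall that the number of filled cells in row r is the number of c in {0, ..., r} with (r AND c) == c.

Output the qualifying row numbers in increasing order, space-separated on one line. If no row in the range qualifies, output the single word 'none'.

Answer: 63 95

Derivation:
Row r has 2^popcount(r) filled cells, so we need popcount(r) = log2(64) = 6.
Scan r = 43..98 and keep those with exactly 6 one-bits:
r=43=101011 popcount=4 -> skip
r=44=101100 popcount=3 -> skip
r=45=101101 popcount=4 -> skip
r=46=101110 popcount=4 -> skip
r=47=101111 popcount=5 -> skip
r=48=110000 popcount=2 -> skip
r=49=110001 popcount=3 -> skip
r=50=110010 popcount=3 -> skip
r=51=110011 popcount=4 -> skip
r=52=110100 popcount=3 -> skip
r=53=110101 popcount=4 -> skip
r=54=110110 popcount=4 -> skip
r=55=110111 popcount=5 -> skip
r=56=111000 popcount=3 -> skip
r=57=111001 popcount=4 -> skip
r=58=111010 popcount=4 -> skip
r=59=111011 popcount=5 -> skip
r=60=111100 popcount=4 -> skip
r=61=111101 popcount=5 -> skip
r=62=111110 popcount=5 -> skip
r=63=111111 popcount=6 -> KEEP
r=64=1000000 popcount=1 -> skip
r=65=1000001 popcount=2 -> skip
r=66=1000010 popcount=2 -> skip
r=67=1000011 popcount=3 -> skip
r=68=1000100 popcount=2 -> skip
r=69=1000101 popcount=3 -> skip
r=70=1000110 popcount=3 -> skip
r=71=1000111 popcount=4 -> skip
r=72=1001000 popcount=2 -> skip
r=73=1001001 popcount=3 -> skip
r=74=1001010 popcount=3 -> skip
r=75=1001011 popcount=4 -> skip
r=76=1001100 popcount=3 -> skip
r=77=1001101 popcount=4 -> skip
r=78=1001110 popcount=4 -> skip
r=79=1001111 popcount=5 -> skip
r=80=1010000 popcount=2 -> skip
r=81=1010001 popcount=3 -> skip
r=82=1010010 popcount=3 -> skip
r=83=1010011 popcount=4 -> skip
r=84=1010100 popcount=3 -> skip
r=85=1010101 popcount=4 -> skip
r=86=1010110 popcount=4 -> skip
r=87=1010111 popcount=5 -> skip
r=88=1011000 popcount=3 -> skip
r=89=1011001 popcount=4 -> skip
r=90=1011010 popcount=4 -> skip
r=91=1011011 popcount=5 -> skip
r=92=1011100 popcount=4 -> skip
r=93=1011101 popcount=5 -> skip
r=94=1011110 popcount=5 -> skip
r=95=1011111 popcount=6 -> KEEP
r=96=1100000 popcount=2 -> skip
r=97=1100001 popcount=3 -> skip
r=98=1100010 popcount=3 -> skip
Kept rows: 63 95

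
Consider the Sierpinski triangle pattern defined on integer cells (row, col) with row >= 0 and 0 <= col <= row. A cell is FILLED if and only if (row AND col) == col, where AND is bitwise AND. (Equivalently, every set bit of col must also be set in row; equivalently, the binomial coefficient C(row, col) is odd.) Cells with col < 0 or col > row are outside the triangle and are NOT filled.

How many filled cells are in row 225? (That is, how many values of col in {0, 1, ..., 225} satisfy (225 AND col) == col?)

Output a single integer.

225 in binary = 11100001
popcount(225) = number of 1-bits in 11100001 = 4
A col c satisfies (225 AND c) == c iff every set bit of c is also set in 225; each of the 4 set bits of 225 can independently be on or off in c.
count = 2^4 = 16

Answer: 16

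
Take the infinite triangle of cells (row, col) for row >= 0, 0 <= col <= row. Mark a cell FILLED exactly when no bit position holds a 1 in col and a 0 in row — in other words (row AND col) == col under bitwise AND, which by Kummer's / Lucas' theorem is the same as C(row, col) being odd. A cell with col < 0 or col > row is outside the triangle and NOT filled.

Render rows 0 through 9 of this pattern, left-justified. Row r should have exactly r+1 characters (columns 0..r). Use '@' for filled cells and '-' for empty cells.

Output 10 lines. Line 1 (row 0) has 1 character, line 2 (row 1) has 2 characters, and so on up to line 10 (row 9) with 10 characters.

Answer: @
@@
@-@
@@@@
@---@
@@--@@
@-@-@-@
@@@@@@@@
@-------@
@@------@@

Derivation:
r0=0: @
r1=1: @@
r2=10: @-@
r3=11: @@@@
r4=100: @---@
r5=101: @@--@@
r6=110: @-@-@-@
r7=111: @@@@@@@@
r8=1000: @-------@
r9=1001: @@------@@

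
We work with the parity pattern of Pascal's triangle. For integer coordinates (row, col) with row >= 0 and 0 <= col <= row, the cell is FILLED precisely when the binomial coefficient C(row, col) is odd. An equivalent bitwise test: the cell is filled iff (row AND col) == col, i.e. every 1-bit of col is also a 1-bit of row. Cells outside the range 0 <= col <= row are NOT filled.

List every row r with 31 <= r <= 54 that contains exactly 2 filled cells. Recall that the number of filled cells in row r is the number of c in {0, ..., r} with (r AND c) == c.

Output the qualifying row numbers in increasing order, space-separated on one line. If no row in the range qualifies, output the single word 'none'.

Answer: 32

Derivation:
Row r has 2^popcount(r) filled cells, so we need popcount(r) = log2(2) = 1.
Scan r = 31..54 and keep those with exactly 1 one-bits:
r=31=11111 popcount=5 -> skip
r=32=100000 popcount=1 -> KEEP
r=33=100001 popcount=2 -> skip
r=34=100010 popcount=2 -> skip
r=35=100011 popcount=3 -> skip
r=36=100100 popcount=2 -> skip
r=37=100101 popcount=3 -> skip
r=38=100110 popcount=3 -> skip
r=39=100111 popcount=4 -> skip
r=40=101000 popcount=2 -> skip
r=41=101001 popcount=3 -> skip
r=42=101010 popcount=3 -> skip
r=43=101011 popcount=4 -> skip
r=44=101100 popcount=3 -> skip
r=45=101101 popcount=4 -> skip
r=46=101110 popcount=4 -> skip
r=47=101111 popcount=5 -> skip
r=48=110000 popcount=2 -> skip
r=49=110001 popcount=3 -> skip
r=50=110010 popcount=3 -> skip
r=51=110011 popcount=4 -> skip
r=52=110100 popcount=3 -> skip
r=53=110101 popcount=4 -> skip
r=54=110110 popcount=4 -> skip
Kept rows: 32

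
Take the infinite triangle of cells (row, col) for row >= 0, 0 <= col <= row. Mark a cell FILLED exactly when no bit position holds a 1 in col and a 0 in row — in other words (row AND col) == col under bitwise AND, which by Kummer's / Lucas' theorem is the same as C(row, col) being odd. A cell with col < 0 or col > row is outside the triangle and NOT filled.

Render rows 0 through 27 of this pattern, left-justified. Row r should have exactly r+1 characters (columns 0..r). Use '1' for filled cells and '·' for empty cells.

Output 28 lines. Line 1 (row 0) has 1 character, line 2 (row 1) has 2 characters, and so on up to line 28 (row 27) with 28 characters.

r0=0: 1
r1=1: 11
r2=10: 1·1
r3=11: 1111
r4=100: 1···1
r5=101: 11··11
r6=110: 1·1·1·1
r7=111: 11111111
r8=1000: 1·······1
r9=1001: 11······11
r10=1010: 1·1·····1·1
r11=1011: 1111····1111
r12=1100: 1···1···1···1
r13=1101: 11··11··11··11
r14=1110: 1·1·1·1·1·1·1·1
r15=1111: 1111111111111111
r16=10000: 1···············1
r17=10001: 11··············11
r18=10010: 1·1·············1·1
r19=10011: 1111············1111
r20=10100: 1···1···········1···1
r21=10101: 11··11··········11··11
r22=10110: 1·1·1·1·········1·1·1·1
r23=10111: 11111111········11111111
r24=11000: 1·······1·······1·······1
r25=11001: 11······11······11······11
r26=11010: 1·1·····1·1·····1·1·····1·1
r27=11011: 1111····1111····1111····1111

Answer: 1
11
1·1
1111
1···1
11··11
1·1·1·1
11111111
1·······1
11······11
1·1·····1·1
1111····1111
1···1···1···1
11··11··11··11
1·1·1·1·1·1·1·1
1111111111111111
1···············1
11··············11
1·1·············1·1
1111············1111
1···1···········1···1
11··11··········11··11
1·1·1·1·········1·1·1·1
11111111········11111111
1·······1·······1·······1
11······11······11······11
1·1·····1·1·····1·1·····1·1
1111····1111····1111····1111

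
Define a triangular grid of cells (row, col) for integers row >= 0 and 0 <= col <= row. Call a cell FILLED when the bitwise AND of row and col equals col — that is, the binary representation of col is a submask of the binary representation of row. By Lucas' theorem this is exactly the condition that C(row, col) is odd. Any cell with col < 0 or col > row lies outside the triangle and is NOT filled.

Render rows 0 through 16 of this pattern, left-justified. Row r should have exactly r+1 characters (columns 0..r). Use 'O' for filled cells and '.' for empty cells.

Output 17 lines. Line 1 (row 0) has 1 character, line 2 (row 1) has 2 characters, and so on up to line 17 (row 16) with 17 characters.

Answer: O
OO
O.O
OOOO
O...O
OO..OO
O.O.O.O
OOOOOOOO
O.......O
OO......OO
O.O.....O.O
OOOO....OOOO
O...O...O...O
OO..OO..OO..OO
O.O.O.O.O.O.O.O
OOOOOOOOOOOOOOOO
O...............O

Derivation:
r0=0: O
r1=1: OO
r2=10: O.O
r3=11: OOOO
r4=100: O...O
r5=101: OO..OO
r6=110: O.O.O.O
r7=111: OOOOOOOO
r8=1000: O.......O
r9=1001: OO......OO
r10=1010: O.O.....O.O
r11=1011: OOOO....OOOO
r12=1100: O...O...O...O
r13=1101: OO..OO..OO..OO
r14=1110: O.O.O.O.O.O.O.O
r15=1111: OOOOOOOOOOOOOOOO
r16=10000: O...............O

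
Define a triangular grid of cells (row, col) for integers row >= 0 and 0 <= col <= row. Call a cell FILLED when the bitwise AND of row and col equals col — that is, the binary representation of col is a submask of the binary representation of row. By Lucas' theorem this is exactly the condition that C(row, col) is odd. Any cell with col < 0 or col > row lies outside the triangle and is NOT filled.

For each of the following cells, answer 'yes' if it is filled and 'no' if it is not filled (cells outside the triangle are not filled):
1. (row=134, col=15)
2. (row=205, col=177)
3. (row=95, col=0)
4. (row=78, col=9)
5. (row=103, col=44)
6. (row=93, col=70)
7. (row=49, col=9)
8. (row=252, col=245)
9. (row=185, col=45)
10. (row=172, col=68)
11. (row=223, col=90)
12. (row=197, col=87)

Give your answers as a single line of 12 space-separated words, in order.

(134,15): row=0b10000110, col=0b1111, row AND col = 0b110 = 6; 6 != 15 -> empty
(205,177): row=0b11001101, col=0b10110001, row AND col = 0b10000001 = 129; 129 != 177 -> empty
(95,0): row=0b1011111, col=0b0, row AND col = 0b0 = 0; 0 == 0 -> filled
(78,9): row=0b1001110, col=0b1001, row AND col = 0b1000 = 8; 8 != 9 -> empty
(103,44): row=0b1100111, col=0b101100, row AND col = 0b100100 = 36; 36 != 44 -> empty
(93,70): row=0b1011101, col=0b1000110, row AND col = 0b1000100 = 68; 68 != 70 -> empty
(49,9): row=0b110001, col=0b1001, row AND col = 0b1 = 1; 1 != 9 -> empty
(252,245): row=0b11111100, col=0b11110101, row AND col = 0b11110100 = 244; 244 != 245 -> empty
(185,45): row=0b10111001, col=0b101101, row AND col = 0b101001 = 41; 41 != 45 -> empty
(172,68): row=0b10101100, col=0b1000100, row AND col = 0b100 = 4; 4 != 68 -> empty
(223,90): row=0b11011111, col=0b1011010, row AND col = 0b1011010 = 90; 90 == 90 -> filled
(197,87): row=0b11000101, col=0b1010111, row AND col = 0b1000101 = 69; 69 != 87 -> empty

Answer: no no yes no no no no no no no yes no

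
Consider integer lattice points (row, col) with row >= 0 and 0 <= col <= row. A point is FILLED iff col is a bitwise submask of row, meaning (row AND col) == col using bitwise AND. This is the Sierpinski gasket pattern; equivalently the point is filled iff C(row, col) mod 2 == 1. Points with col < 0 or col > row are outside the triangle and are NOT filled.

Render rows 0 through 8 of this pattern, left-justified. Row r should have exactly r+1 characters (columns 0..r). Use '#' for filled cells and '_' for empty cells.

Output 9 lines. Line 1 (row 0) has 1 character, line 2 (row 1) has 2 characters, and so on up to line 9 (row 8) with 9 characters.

r0=0: #
r1=1: ##
r2=10: #_#
r3=11: ####
r4=100: #___#
r5=101: ##__##
r6=110: #_#_#_#
r7=111: ########
r8=1000: #_______#

Answer: #
##
#_#
####
#___#
##__##
#_#_#_#
########
#_______#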